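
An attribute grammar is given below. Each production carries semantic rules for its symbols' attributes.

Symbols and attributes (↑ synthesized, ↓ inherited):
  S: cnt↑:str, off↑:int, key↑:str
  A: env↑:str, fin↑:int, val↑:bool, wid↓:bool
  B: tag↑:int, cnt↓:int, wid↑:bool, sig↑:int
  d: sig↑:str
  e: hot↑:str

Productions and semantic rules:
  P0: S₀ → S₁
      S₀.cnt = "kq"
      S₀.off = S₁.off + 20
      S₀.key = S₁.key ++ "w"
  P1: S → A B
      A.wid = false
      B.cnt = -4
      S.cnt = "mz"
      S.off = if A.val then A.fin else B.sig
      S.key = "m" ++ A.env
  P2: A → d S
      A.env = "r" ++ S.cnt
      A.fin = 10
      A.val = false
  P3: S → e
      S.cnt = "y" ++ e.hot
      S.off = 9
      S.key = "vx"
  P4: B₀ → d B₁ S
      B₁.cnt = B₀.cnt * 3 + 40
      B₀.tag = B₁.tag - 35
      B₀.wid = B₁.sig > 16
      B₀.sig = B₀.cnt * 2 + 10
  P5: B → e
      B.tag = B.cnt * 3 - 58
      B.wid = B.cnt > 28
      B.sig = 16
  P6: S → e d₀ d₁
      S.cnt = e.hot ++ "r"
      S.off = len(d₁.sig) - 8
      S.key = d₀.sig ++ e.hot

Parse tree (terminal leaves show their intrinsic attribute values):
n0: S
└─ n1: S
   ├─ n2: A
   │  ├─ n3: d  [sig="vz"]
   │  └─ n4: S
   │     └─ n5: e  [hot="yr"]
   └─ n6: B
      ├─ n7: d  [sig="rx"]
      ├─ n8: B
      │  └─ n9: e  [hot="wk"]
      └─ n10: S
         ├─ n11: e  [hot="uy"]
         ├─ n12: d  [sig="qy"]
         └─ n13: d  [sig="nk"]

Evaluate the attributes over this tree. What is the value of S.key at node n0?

1. n2.wid = false  [false]
2. n3.sig = "vz"  [terminal]
3. n5.hot = "yr"  [terminal]
4. n4.cnt = "yyr"  ["y" ++ e.hot]
5. n4.off = 9  [9]
6. n4.key = "vx"  ["vx"]
7. n2.env = "ryyr"  ["r" ++ S.cnt]
8. n2.fin = 10  [10]
9. n2.val = false  [false]
10. n6.cnt = -4  [-4]
11. n7.sig = "rx"  [terminal]
12. n8.cnt = 28  [B₀.cnt * 3 + 40]
13. n9.hot = "wk"  [terminal]
14. n8.tag = 26  [B.cnt * 3 - 58]
15. n8.wid = false  [B.cnt > 28]
16. n8.sig = 16  [16]
17. n11.hot = "uy"  [terminal]
18. n12.sig = "qy"  [terminal]
19. n13.sig = "nk"  [terminal]
20. n10.cnt = "uyr"  [e.hot ++ "r"]
21. n10.off = -6  [len(d₁.sig) - 8]
22. n10.key = "qyuy"  [d₀.sig ++ e.hot]
23. n6.tag = -9  [B₁.tag - 35]
24. n6.wid = false  [B₁.sig > 16]
25. n6.sig = 2  [B₀.cnt * 2 + 10]
26. n1.cnt = "mz"  ["mz"]
27. n1.off = 2  [if A.val then A.fin else B.sig]
28. n1.key = "mryyr"  ["m" ++ A.env]
29. n0.cnt = "kq"  ["kq"]
30. n0.off = 22  [S₁.off + 20]
31. n0.key = "mryyrw"  [S₁.key ++ "w"]

"mryyrw"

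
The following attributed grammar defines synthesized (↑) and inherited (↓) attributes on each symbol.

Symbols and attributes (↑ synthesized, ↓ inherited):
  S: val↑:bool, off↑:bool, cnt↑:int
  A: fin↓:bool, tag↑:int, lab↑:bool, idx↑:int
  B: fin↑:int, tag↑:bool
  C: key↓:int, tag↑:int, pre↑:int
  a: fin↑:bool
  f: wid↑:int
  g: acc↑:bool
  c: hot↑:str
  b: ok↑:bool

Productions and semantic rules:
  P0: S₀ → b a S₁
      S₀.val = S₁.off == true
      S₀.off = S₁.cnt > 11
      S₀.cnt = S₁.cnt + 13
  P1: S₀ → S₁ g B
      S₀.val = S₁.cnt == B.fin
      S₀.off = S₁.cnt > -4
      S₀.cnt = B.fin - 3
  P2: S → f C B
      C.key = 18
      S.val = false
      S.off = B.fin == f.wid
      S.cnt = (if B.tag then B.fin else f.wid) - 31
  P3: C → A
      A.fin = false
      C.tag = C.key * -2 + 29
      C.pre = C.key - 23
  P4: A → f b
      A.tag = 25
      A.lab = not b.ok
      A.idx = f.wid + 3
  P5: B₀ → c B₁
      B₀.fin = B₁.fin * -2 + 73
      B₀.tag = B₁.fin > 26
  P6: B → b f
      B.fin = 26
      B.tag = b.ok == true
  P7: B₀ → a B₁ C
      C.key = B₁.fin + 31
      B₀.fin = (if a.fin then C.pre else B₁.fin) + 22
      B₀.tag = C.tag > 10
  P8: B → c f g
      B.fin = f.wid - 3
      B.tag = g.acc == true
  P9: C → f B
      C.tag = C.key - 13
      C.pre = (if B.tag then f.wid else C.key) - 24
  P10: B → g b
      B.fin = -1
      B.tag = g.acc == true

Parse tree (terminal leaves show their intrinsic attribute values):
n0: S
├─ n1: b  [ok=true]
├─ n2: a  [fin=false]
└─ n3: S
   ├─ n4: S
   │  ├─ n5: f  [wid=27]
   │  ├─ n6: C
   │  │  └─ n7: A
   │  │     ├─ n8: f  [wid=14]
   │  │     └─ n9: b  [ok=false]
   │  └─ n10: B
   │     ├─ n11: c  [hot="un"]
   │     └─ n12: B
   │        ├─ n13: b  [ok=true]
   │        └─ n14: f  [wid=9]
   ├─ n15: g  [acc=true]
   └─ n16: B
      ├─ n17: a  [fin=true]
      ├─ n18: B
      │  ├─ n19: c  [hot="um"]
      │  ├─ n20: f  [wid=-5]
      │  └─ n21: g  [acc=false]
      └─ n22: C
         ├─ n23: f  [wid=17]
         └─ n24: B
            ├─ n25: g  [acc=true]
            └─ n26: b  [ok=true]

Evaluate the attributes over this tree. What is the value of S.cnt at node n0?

1. n1.ok = true  [terminal]
2. n2.fin = false  [terminal]
3. n5.wid = 27  [terminal]
4. n6.key = 18  [18]
5. n7.fin = false  [false]
6. n8.wid = 14  [terminal]
7. n9.ok = false  [terminal]
8. n7.tag = 25  [25]
9. n7.lab = true  [not b.ok]
10. n7.idx = 17  [f.wid + 3]
11. n6.tag = -7  [C.key * -2 + 29]
12. n6.pre = -5  [C.key - 23]
13. n11.hot = "un"  [terminal]
14. n13.ok = true  [terminal]
15. n14.wid = 9  [terminal]
16. n12.fin = 26  [26]
17. n12.tag = true  [b.ok == true]
18. n10.fin = 21  [B₁.fin * -2 + 73]
19. n10.tag = false  [B₁.fin > 26]
20. n4.val = false  [false]
21. n4.off = false  [B.fin == f.wid]
22. n4.cnt = -4  [(if B.tag then B.fin else f.wid) - 31]
23. n15.acc = true  [terminal]
24. n17.fin = true  [terminal]
25. n19.hot = "um"  [terminal]
26. n20.wid = -5  [terminal]
27. n21.acc = false  [terminal]
28. n18.fin = -8  [f.wid - 3]
29. n18.tag = false  [g.acc == true]
30. n22.key = 23  [B₁.fin + 31]
31. n23.wid = 17  [terminal]
32. n25.acc = true  [terminal]
33. n26.ok = true  [terminal]
34. n24.fin = -1  [-1]
35. n24.tag = true  [g.acc == true]
36. n22.tag = 10  [C.key - 13]
37. n22.pre = -7  [(if B.tag then f.wid else C.key) - 24]
38. n16.fin = 15  [(if a.fin then C.pre else B₁.fin) + 22]
39. n16.tag = false  [C.tag > 10]
40. n3.val = false  [S₁.cnt == B.fin]
41. n3.off = false  [S₁.cnt > -4]
42. n3.cnt = 12  [B.fin - 3]
43. n0.val = false  [S₁.off == true]
44. n0.off = true  [S₁.cnt > 11]
45. n0.cnt = 25  [S₁.cnt + 13]

25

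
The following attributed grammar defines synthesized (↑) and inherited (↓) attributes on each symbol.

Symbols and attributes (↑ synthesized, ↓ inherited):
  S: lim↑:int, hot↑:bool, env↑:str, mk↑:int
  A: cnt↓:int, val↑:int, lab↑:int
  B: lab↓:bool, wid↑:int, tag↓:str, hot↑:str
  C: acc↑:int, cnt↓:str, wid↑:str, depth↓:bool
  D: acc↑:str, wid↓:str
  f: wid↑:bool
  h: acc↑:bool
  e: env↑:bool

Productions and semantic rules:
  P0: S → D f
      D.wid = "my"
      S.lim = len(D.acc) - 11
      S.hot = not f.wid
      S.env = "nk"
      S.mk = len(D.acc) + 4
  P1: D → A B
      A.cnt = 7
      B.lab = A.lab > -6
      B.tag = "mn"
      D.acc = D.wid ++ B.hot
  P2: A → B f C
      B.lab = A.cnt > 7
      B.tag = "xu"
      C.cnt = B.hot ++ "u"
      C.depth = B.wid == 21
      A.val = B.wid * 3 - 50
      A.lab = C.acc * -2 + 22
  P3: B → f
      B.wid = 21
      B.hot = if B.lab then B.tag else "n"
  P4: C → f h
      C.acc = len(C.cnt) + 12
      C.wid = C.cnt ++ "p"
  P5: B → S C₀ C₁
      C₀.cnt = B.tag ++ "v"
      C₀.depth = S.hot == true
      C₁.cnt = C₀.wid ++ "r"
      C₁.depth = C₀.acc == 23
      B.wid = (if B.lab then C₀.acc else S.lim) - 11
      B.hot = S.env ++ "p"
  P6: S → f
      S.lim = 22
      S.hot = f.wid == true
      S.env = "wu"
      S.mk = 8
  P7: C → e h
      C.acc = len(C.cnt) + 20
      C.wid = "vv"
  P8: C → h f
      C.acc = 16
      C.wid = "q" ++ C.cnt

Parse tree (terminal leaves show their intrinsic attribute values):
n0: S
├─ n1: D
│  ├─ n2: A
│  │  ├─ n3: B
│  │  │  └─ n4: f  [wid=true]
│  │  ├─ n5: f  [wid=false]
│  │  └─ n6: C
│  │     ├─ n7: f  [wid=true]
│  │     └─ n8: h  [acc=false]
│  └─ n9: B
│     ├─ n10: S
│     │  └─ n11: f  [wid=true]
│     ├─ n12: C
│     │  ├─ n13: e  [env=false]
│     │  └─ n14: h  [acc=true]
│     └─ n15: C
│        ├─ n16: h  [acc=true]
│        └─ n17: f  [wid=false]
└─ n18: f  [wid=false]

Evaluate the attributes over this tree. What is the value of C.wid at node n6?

"nup"

1. n1.wid = "my"  ["my"]
2. n2.cnt = 7  [7]
3. n3.lab = false  [A.cnt > 7]
4. n3.tag = "xu"  ["xu"]
5. n4.wid = true  [terminal]
6. n3.wid = 21  [21]
7. n3.hot = "n"  [if B.lab then B.tag else "n"]
8. n5.wid = false  [terminal]
9. n6.cnt = "nu"  [B.hot ++ "u"]
10. n6.depth = true  [B.wid == 21]
11. n7.wid = true  [terminal]
12. n8.acc = false  [terminal]
13. n6.acc = 14  [len(C.cnt) + 12]
14. n6.wid = "nup"  [C.cnt ++ "p"]
15. n2.val = 13  [B.wid * 3 - 50]
16. n2.lab = -6  [C.acc * -2 + 22]
17. n9.lab = false  [A.lab > -6]
18. n9.tag = "mn"  ["mn"]
19. n11.wid = true  [terminal]
20. n10.lim = 22  [22]
21. n10.hot = true  [f.wid == true]
22. n10.env = "wu"  ["wu"]
23. n10.mk = 8  [8]
24. n12.cnt = "mnv"  [B.tag ++ "v"]
25. n12.depth = true  [S.hot == true]
26. n13.env = false  [terminal]
27. n14.acc = true  [terminal]
28. n12.acc = 23  [len(C.cnt) + 20]
29. n12.wid = "vv"  ["vv"]
30. n15.cnt = "vvr"  [C₀.wid ++ "r"]
31. n15.depth = true  [C₀.acc == 23]
32. n16.acc = true  [terminal]
33. n17.wid = false  [terminal]
34. n15.acc = 16  [16]
35. n15.wid = "qvvr"  ["q" ++ C.cnt]
36. n9.wid = 11  [(if B.lab then C₀.acc else S.lim) - 11]
37. n9.hot = "wup"  [S.env ++ "p"]
38. n1.acc = "mywup"  [D.wid ++ B.hot]
39. n18.wid = false  [terminal]
40. n0.lim = -6  [len(D.acc) - 11]
41. n0.hot = true  [not f.wid]
42. n0.env = "nk"  ["nk"]
43. n0.mk = 9  [len(D.acc) + 4]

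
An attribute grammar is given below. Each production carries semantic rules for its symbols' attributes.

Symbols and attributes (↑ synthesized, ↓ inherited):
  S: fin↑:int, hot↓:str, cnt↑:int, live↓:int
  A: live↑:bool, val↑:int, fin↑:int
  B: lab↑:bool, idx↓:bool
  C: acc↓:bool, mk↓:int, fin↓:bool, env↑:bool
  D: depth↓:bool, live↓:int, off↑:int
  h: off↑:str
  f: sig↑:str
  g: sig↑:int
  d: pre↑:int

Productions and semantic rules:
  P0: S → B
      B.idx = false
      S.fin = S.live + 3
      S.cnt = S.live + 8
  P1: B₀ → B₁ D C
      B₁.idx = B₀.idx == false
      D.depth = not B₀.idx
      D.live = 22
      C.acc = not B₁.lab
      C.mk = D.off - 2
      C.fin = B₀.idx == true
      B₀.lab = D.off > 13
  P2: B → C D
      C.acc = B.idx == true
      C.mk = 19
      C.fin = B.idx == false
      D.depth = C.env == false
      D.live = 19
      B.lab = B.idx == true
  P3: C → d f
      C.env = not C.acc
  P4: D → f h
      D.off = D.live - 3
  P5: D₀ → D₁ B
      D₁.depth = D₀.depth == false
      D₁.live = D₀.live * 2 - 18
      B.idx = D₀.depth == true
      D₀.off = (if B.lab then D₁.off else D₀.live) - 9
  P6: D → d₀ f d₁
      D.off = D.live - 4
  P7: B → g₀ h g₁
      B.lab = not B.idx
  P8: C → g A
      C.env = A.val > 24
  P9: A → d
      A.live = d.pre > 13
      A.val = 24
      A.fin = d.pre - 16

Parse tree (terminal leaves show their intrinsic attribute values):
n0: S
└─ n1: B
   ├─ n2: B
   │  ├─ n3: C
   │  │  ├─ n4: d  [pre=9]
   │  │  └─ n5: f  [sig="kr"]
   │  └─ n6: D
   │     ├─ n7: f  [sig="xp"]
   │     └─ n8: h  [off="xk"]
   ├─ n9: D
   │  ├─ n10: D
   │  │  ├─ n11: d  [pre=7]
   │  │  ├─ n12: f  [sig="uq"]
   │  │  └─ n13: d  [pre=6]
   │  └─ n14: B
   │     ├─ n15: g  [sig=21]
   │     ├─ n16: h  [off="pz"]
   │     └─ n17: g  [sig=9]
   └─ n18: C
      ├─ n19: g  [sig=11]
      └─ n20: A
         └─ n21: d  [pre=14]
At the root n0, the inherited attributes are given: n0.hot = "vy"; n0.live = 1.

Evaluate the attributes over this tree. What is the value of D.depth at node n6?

1. n0.hot = "vy"  [given at root]
2. n0.live = 1  [given at root]
3. n1.idx = false  [false]
4. n2.idx = true  [B₀.idx == false]
5. n3.acc = true  [B.idx == true]
6. n3.mk = 19  [19]
7. n3.fin = false  [B.idx == false]
8. n4.pre = 9  [terminal]
9. n5.sig = "kr"  [terminal]
10. n3.env = false  [not C.acc]
11. n6.depth = true  [C.env == false]
12. n6.live = 19  [19]
13. n7.sig = "xp"  [terminal]
14. n8.off = "xk"  [terminal]
15. n6.off = 16  [D.live - 3]
16. n2.lab = true  [B.idx == true]
17. n9.depth = true  [not B₀.idx]
18. n9.live = 22  [22]
19. n10.depth = false  [D₀.depth == false]
20. n10.live = 26  [D₀.live * 2 - 18]
21. n11.pre = 7  [terminal]
22. n12.sig = "uq"  [terminal]
23. n13.pre = 6  [terminal]
24. n10.off = 22  [D.live - 4]
25. n14.idx = true  [D₀.depth == true]
26. n15.sig = 21  [terminal]
27. n16.off = "pz"  [terminal]
28. n17.sig = 9  [terminal]
29. n14.lab = false  [not B.idx]
30. n9.off = 13  [(if B.lab then D₁.off else D₀.live) - 9]
31. n18.acc = false  [not B₁.lab]
32. n18.mk = 11  [D.off - 2]
33. n18.fin = false  [B₀.idx == true]
34. n19.sig = 11  [terminal]
35. n21.pre = 14  [terminal]
36. n20.live = true  [d.pre > 13]
37. n20.val = 24  [24]
38. n20.fin = -2  [d.pre - 16]
39. n18.env = false  [A.val > 24]
40. n1.lab = false  [D.off > 13]
41. n0.fin = 4  [S.live + 3]
42. n0.cnt = 9  [S.live + 8]

true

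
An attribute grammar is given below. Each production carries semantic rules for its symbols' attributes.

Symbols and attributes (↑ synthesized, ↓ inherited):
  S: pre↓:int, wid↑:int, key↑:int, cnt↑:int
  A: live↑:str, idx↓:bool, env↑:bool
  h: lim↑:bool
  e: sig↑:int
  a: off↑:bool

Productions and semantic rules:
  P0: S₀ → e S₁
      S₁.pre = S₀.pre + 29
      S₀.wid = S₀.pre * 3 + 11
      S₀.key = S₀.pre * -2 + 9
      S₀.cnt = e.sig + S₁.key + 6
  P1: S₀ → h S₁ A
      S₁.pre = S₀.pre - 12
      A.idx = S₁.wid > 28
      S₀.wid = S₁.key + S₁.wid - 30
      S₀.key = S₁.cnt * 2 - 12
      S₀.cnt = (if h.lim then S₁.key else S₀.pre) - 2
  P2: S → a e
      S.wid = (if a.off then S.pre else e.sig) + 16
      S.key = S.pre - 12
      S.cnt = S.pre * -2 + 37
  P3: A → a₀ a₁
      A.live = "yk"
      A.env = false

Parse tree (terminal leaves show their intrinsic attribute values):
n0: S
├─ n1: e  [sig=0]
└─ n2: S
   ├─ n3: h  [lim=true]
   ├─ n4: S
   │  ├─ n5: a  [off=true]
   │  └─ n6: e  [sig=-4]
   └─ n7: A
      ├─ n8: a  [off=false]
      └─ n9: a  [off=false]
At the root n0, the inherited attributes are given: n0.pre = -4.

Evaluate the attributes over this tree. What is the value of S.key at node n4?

1. n0.pre = -4  [given at root]
2. n1.sig = 0  [terminal]
3. n2.pre = 25  [S₀.pre + 29]
4. n3.lim = true  [terminal]
5. n4.pre = 13  [S₀.pre - 12]
6. n5.off = true  [terminal]
7. n6.sig = -4  [terminal]
8. n4.wid = 29  [(if a.off then S.pre else e.sig) + 16]
9. n4.key = 1  [S.pre - 12]
10. n4.cnt = 11  [S.pre * -2 + 37]
11. n7.idx = true  [S₁.wid > 28]
12. n8.off = false  [terminal]
13. n9.off = false  [terminal]
14. n7.live = "yk"  ["yk"]
15. n7.env = false  [false]
16. n2.wid = 0  [S₁.key + S₁.wid - 30]
17. n2.key = 10  [S₁.cnt * 2 - 12]
18. n2.cnt = -1  [(if h.lim then S₁.key else S₀.pre) - 2]
19. n0.wid = -1  [S₀.pre * 3 + 11]
20. n0.key = 17  [S₀.pre * -2 + 9]
21. n0.cnt = 16  [e.sig + S₁.key + 6]

1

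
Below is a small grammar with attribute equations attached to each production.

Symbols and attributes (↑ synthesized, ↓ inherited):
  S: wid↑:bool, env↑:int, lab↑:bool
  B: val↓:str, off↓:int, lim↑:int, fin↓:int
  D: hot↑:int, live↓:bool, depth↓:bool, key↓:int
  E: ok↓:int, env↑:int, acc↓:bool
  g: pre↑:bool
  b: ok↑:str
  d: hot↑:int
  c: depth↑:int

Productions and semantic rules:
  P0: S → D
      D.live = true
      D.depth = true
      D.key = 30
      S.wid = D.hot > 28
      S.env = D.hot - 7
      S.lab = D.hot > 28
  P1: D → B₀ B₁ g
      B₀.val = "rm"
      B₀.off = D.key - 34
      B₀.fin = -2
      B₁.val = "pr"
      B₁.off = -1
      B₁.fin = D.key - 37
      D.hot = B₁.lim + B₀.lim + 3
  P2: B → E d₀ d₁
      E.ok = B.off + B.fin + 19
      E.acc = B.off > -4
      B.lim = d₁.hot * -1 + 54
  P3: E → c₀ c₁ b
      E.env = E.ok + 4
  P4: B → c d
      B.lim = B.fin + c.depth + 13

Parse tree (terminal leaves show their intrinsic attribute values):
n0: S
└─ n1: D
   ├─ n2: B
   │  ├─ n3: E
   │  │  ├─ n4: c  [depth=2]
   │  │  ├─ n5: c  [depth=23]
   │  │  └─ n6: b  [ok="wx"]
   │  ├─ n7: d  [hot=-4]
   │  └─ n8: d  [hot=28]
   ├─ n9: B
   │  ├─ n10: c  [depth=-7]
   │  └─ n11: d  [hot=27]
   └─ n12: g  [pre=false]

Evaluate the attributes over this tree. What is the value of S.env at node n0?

21

1. n1.live = true  [true]
2. n1.depth = true  [true]
3. n1.key = 30  [30]
4. n2.val = "rm"  ["rm"]
5. n2.off = -4  [D.key - 34]
6. n2.fin = -2  [-2]
7. n3.ok = 13  [B.off + B.fin + 19]
8. n3.acc = false  [B.off > -4]
9. n4.depth = 2  [terminal]
10. n5.depth = 23  [terminal]
11. n6.ok = "wx"  [terminal]
12. n3.env = 17  [E.ok + 4]
13. n7.hot = -4  [terminal]
14. n8.hot = 28  [terminal]
15. n2.lim = 26  [d₁.hot * -1 + 54]
16. n9.val = "pr"  ["pr"]
17. n9.off = -1  [-1]
18. n9.fin = -7  [D.key - 37]
19. n10.depth = -7  [terminal]
20. n11.hot = 27  [terminal]
21. n9.lim = -1  [B.fin + c.depth + 13]
22. n12.pre = false  [terminal]
23. n1.hot = 28  [B₁.lim + B₀.lim + 3]
24. n0.wid = false  [D.hot > 28]
25. n0.env = 21  [D.hot - 7]
26. n0.lab = false  [D.hot > 28]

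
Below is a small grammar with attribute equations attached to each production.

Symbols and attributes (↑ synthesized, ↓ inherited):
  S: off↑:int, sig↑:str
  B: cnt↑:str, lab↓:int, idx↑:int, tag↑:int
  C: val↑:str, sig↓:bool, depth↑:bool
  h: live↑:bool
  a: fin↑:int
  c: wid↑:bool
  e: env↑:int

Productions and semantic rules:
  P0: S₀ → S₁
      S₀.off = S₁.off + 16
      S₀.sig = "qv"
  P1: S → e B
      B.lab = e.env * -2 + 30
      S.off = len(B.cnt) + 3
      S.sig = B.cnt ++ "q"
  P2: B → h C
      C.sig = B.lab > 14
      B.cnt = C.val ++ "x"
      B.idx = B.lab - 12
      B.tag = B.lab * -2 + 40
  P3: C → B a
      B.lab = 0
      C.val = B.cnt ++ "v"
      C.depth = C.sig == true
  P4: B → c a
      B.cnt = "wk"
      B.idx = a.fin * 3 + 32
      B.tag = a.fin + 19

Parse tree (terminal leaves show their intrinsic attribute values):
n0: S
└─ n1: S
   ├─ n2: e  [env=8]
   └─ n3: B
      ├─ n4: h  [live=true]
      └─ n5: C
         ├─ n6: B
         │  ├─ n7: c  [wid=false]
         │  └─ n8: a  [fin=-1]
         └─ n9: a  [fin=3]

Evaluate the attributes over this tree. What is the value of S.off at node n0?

23

1. n2.env = 8  [terminal]
2. n3.lab = 14  [e.env * -2 + 30]
3. n4.live = true  [terminal]
4. n5.sig = false  [B.lab > 14]
5. n6.lab = 0  [0]
6. n7.wid = false  [terminal]
7. n8.fin = -1  [terminal]
8. n6.cnt = "wk"  ["wk"]
9. n6.idx = 29  [a.fin * 3 + 32]
10. n6.tag = 18  [a.fin + 19]
11. n9.fin = 3  [terminal]
12. n5.val = "wkv"  [B.cnt ++ "v"]
13. n5.depth = false  [C.sig == true]
14. n3.cnt = "wkvx"  [C.val ++ "x"]
15. n3.idx = 2  [B.lab - 12]
16. n3.tag = 12  [B.lab * -2 + 40]
17. n1.off = 7  [len(B.cnt) + 3]
18. n1.sig = "wkvxq"  [B.cnt ++ "q"]
19. n0.off = 23  [S₁.off + 16]
20. n0.sig = "qv"  ["qv"]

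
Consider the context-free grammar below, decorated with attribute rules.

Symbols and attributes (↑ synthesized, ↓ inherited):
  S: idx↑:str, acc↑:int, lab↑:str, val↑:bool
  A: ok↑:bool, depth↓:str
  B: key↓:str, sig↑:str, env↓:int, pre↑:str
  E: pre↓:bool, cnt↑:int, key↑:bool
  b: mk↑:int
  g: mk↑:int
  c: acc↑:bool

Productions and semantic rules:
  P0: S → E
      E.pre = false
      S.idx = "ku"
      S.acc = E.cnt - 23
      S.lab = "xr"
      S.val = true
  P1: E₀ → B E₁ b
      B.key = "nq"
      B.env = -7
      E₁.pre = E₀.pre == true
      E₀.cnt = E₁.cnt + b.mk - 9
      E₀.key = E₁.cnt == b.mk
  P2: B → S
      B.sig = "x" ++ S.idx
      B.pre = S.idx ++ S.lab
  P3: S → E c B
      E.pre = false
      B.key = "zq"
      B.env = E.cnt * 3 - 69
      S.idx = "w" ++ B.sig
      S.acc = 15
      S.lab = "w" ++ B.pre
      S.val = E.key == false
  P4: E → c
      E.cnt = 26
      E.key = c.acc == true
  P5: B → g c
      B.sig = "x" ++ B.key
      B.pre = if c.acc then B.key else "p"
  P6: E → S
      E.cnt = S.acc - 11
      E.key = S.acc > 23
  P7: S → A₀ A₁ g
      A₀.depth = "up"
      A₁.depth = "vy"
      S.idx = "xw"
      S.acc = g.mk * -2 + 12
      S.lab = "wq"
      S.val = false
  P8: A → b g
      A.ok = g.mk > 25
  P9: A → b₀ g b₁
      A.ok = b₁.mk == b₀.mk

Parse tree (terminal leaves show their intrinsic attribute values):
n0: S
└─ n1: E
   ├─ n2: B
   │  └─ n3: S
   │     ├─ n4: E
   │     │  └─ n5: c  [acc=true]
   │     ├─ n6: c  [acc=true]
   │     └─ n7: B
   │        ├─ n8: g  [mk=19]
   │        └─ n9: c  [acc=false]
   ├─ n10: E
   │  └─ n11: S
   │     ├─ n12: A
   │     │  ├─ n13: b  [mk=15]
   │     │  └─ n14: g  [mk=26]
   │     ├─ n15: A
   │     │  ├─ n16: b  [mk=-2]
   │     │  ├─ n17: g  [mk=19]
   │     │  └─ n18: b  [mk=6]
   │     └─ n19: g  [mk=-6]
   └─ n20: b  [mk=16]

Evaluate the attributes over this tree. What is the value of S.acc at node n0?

-3

1. n1.pre = false  [false]
2. n2.key = "nq"  ["nq"]
3. n2.env = -7  [-7]
4. n4.pre = false  [false]
5. n5.acc = true  [terminal]
6. n4.cnt = 26  [26]
7. n4.key = true  [c.acc == true]
8. n6.acc = true  [terminal]
9. n7.key = "zq"  ["zq"]
10. n7.env = 9  [E.cnt * 3 - 69]
11. n8.mk = 19  [terminal]
12. n9.acc = false  [terminal]
13. n7.sig = "xzq"  ["x" ++ B.key]
14. n7.pre = "p"  [if c.acc then B.key else "p"]
15. n3.idx = "wxzq"  ["w" ++ B.sig]
16. n3.acc = 15  [15]
17. n3.lab = "wp"  ["w" ++ B.pre]
18. n3.val = false  [E.key == false]
19. n2.sig = "xwxzq"  ["x" ++ S.idx]
20. n2.pre = "wxzqwp"  [S.idx ++ S.lab]
21. n10.pre = false  [E₀.pre == true]
22. n12.depth = "up"  ["up"]
23. n13.mk = 15  [terminal]
24. n14.mk = 26  [terminal]
25. n12.ok = true  [g.mk > 25]
26. n15.depth = "vy"  ["vy"]
27. n16.mk = -2  [terminal]
28. n17.mk = 19  [terminal]
29. n18.mk = 6  [terminal]
30. n15.ok = false  [b₁.mk == b₀.mk]
31. n19.mk = -6  [terminal]
32. n11.idx = "xw"  ["xw"]
33. n11.acc = 24  [g.mk * -2 + 12]
34. n11.lab = "wq"  ["wq"]
35. n11.val = false  [false]
36. n10.cnt = 13  [S.acc - 11]
37. n10.key = true  [S.acc > 23]
38. n20.mk = 16  [terminal]
39. n1.cnt = 20  [E₁.cnt + b.mk - 9]
40. n1.key = false  [E₁.cnt == b.mk]
41. n0.idx = "ku"  ["ku"]
42. n0.acc = -3  [E.cnt - 23]
43. n0.lab = "xr"  ["xr"]
44. n0.val = true  [true]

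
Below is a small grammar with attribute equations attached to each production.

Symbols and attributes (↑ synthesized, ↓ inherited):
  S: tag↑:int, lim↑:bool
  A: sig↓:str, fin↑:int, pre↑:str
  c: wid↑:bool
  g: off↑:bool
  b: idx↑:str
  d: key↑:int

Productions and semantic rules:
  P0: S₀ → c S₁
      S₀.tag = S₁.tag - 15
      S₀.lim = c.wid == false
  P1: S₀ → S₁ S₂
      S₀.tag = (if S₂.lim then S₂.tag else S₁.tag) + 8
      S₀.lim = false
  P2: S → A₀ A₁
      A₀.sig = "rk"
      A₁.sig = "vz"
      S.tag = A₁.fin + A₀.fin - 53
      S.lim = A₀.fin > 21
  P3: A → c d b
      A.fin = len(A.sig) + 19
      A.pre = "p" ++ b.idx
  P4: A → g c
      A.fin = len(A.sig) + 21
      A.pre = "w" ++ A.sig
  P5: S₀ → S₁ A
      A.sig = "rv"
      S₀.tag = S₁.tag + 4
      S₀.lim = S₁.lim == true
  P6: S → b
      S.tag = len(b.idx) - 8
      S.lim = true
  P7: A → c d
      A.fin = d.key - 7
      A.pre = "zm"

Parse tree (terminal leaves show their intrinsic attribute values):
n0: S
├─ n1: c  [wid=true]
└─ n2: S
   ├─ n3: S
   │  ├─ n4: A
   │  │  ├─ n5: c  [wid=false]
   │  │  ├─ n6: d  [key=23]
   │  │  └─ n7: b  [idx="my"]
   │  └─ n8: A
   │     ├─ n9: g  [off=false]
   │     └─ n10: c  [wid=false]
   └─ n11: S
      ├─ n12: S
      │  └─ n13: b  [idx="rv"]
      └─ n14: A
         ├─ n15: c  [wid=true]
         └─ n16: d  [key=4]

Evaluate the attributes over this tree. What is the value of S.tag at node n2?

1. n1.wid = true  [terminal]
2. n4.sig = "rk"  ["rk"]
3. n5.wid = false  [terminal]
4. n6.key = 23  [terminal]
5. n7.idx = "my"  [terminal]
6. n4.fin = 21  [len(A.sig) + 19]
7. n4.pre = "pmy"  ["p" ++ b.idx]
8. n8.sig = "vz"  ["vz"]
9. n9.off = false  [terminal]
10. n10.wid = false  [terminal]
11. n8.fin = 23  [len(A.sig) + 21]
12. n8.pre = "wvz"  ["w" ++ A.sig]
13. n3.tag = -9  [A₁.fin + A₀.fin - 53]
14. n3.lim = false  [A₀.fin > 21]
15. n13.idx = "rv"  [terminal]
16. n12.tag = -6  [len(b.idx) - 8]
17. n12.lim = true  [true]
18. n14.sig = "rv"  ["rv"]
19. n15.wid = true  [terminal]
20. n16.key = 4  [terminal]
21. n14.fin = -3  [d.key - 7]
22. n14.pre = "zm"  ["zm"]
23. n11.tag = -2  [S₁.tag + 4]
24. n11.lim = true  [S₁.lim == true]
25. n2.tag = 6  [(if S₂.lim then S₂.tag else S₁.tag) + 8]
26. n2.lim = false  [false]
27. n0.tag = -9  [S₁.tag - 15]
28. n0.lim = false  [c.wid == false]

6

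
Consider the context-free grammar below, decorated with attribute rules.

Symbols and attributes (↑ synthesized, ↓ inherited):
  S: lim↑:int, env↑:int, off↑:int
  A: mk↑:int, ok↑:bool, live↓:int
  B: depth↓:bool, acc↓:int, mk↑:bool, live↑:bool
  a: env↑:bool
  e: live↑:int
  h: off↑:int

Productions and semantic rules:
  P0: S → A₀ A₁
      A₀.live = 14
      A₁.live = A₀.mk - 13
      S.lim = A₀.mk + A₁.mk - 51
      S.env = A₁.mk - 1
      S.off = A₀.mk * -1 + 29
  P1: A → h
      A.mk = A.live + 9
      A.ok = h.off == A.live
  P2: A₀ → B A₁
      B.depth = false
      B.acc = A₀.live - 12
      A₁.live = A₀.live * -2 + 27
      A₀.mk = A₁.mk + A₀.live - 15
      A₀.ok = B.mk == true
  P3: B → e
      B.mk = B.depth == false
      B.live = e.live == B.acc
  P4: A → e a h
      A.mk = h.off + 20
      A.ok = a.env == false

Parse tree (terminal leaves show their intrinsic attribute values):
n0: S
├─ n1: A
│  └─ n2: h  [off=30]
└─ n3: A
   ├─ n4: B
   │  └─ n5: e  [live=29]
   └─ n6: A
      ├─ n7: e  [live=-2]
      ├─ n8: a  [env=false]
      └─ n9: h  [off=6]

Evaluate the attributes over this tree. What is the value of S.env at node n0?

20

1. n1.live = 14  [14]
2. n2.off = 30  [terminal]
3. n1.mk = 23  [A.live + 9]
4. n1.ok = false  [h.off == A.live]
5. n3.live = 10  [A₀.mk - 13]
6. n4.depth = false  [false]
7. n4.acc = -2  [A₀.live - 12]
8. n5.live = 29  [terminal]
9. n4.mk = true  [B.depth == false]
10. n4.live = false  [e.live == B.acc]
11. n6.live = 7  [A₀.live * -2 + 27]
12. n7.live = -2  [terminal]
13. n8.env = false  [terminal]
14. n9.off = 6  [terminal]
15. n6.mk = 26  [h.off + 20]
16. n6.ok = true  [a.env == false]
17. n3.mk = 21  [A₁.mk + A₀.live - 15]
18. n3.ok = true  [B.mk == true]
19. n0.lim = -7  [A₀.mk + A₁.mk - 51]
20. n0.env = 20  [A₁.mk - 1]
21. n0.off = 6  [A₀.mk * -1 + 29]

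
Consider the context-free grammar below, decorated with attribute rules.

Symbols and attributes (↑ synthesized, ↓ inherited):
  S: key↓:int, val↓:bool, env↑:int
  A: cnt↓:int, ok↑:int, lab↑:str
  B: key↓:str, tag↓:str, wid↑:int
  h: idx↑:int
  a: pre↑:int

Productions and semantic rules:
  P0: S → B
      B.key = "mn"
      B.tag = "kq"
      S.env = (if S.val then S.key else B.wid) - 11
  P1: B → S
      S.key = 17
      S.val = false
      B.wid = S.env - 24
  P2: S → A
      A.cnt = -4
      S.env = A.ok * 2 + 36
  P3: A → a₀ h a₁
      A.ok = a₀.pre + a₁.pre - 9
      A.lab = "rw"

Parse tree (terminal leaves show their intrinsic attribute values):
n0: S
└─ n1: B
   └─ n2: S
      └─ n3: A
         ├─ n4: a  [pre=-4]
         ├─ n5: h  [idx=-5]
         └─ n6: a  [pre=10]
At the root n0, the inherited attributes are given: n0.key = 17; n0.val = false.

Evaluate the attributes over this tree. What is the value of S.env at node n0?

1. n0.key = 17  [given at root]
2. n0.val = false  [given at root]
3. n1.key = "mn"  ["mn"]
4. n1.tag = "kq"  ["kq"]
5. n2.key = 17  [17]
6. n2.val = false  [false]
7. n3.cnt = -4  [-4]
8. n4.pre = -4  [terminal]
9. n5.idx = -5  [terminal]
10. n6.pre = 10  [terminal]
11. n3.ok = -3  [a₀.pre + a₁.pre - 9]
12. n3.lab = "rw"  ["rw"]
13. n2.env = 30  [A.ok * 2 + 36]
14. n1.wid = 6  [S.env - 24]
15. n0.env = -5  [(if S.val then S.key else B.wid) - 11]

-5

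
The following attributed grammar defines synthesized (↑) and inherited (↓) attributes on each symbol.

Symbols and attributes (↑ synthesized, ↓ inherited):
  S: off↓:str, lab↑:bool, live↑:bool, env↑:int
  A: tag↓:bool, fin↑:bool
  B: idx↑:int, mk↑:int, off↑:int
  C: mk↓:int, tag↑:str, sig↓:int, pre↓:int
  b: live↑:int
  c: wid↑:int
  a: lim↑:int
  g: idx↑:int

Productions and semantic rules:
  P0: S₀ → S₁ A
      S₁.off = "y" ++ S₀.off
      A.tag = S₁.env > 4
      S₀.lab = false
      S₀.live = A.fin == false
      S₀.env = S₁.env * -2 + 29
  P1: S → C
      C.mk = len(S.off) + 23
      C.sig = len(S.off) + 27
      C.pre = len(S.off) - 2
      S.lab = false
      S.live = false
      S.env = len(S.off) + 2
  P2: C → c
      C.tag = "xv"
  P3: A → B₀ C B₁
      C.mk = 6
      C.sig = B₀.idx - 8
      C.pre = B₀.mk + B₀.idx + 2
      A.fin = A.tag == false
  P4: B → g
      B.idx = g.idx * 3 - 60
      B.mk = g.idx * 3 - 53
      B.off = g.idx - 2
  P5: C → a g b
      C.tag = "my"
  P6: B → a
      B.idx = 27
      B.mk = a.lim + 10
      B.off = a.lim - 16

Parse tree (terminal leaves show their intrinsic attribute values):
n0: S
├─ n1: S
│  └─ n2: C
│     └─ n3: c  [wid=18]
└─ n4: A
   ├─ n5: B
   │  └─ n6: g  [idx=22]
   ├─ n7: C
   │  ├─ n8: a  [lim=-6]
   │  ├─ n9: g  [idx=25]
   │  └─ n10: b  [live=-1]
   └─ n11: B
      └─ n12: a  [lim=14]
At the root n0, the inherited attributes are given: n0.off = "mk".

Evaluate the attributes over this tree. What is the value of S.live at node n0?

true

1. n0.off = "mk"  [given at root]
2. n1.off = "ymk"  ["y" ++ S₀.off]
3. n2.mk = 26  [len(S.off) + 23]
4. n2.sig = 30  [len(S.off) + 27]
5. n2.pre = 1  [len(S.off) - 2]
6. n3.wid = 18  [terminal]
7. n2.tag = "xv"  ["xv"]
8. n1.lab = false  [false]
9. n1.live = false  [false]
10. n1.env = 5  [len(S.off) + 2]
11. n4.tag = true  [S₁.env > 4]
12. n6.idx = 22  [terminal]
13. n5.idx = 6  [g.idx * 3 - 60]
14. n5.mk = 13  [g.idx * 3 - 53]
15. n5.off = 20  [g.idx - 2]
16. n7.mk = 6  [6]
17. n7.sig = -2  [B₀.idx - 8]
18. n7.pre = 21  [B₀.mk + B₀.idx + 2]
19. n8.lim = -6  [terminal]
20. n9.idx = 25  [terminal]
21. n10.live = -1  [terminal]
22. n7.tag = "my"  ["my"]
23. n12.lim = 14  [terminal]
24. n11.idx = 27  [27]
25. n11.mk = 24  [a.lim + 10]
26. n11.off = -2  [a.lim - 16]
27. n4.fin = false  [A.tag == false]
28. n0.lab = false  [false]
29. n0.live = true  [A.fin == false]
30. n0.env = 19  [S₁.env * -2 + 29]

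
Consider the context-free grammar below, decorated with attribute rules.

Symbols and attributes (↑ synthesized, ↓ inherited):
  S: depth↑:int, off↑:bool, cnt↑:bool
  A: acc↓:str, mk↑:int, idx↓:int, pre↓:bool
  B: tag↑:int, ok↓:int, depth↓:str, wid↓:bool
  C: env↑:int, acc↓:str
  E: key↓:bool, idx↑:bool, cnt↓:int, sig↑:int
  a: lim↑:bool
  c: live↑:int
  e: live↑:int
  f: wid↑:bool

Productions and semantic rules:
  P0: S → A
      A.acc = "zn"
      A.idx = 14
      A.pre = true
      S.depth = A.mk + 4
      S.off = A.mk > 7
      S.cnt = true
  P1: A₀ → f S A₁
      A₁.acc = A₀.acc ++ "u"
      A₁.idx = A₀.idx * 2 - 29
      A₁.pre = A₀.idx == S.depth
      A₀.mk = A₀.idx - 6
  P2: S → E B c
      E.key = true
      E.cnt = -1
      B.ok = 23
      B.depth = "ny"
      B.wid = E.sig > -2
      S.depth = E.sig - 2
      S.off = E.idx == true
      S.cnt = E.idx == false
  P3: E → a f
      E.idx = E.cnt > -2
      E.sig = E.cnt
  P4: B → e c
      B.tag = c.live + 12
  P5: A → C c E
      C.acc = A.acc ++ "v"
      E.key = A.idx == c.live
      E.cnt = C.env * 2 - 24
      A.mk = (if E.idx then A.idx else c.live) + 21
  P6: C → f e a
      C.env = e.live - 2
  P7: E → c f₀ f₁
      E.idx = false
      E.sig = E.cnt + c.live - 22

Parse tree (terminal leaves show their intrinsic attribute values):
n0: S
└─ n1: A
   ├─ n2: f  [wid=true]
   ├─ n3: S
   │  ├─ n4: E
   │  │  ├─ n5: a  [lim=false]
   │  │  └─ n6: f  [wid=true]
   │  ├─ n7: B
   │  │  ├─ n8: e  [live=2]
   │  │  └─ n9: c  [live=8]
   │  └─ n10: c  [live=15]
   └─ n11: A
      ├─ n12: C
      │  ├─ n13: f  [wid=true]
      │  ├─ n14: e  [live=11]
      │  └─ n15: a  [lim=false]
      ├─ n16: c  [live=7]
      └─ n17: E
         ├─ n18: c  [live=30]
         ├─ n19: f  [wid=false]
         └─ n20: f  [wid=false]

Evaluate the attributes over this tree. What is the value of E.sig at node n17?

2

1. n1.acc = "zn"  ["zn"]
2. n1.idx = 14  [14]
3. n1.pre = true  [true]
4. n2.wid = true  [terminal]
5. n4.key = true  [true]
6. n4.cnt = -1  [-1]
7. n5.lim = false  [terminal]
8. n6.wid = true  [terminal]
9. n4.idx = true  [E.cnt > -2]
10. n4.sig = -1  [E.cnt]
11. n7.ok = 23  [23]
12. n7.depth = "ny"  ["ny"]
13. n7.wid = true  [E.sig > -2]
14. n8.live = 2  [terminal]
15. n9.live = 8  [terminal]
16. n7.tag = 20  [c.live + 12]
17. n10.live = 15  [terminal]
18. n3.depth = -3  [E.sig - 2]
19. n3.off = true  [E.idx == true]
20. n3.cnt = false  [E.idx == false]
21. n11.acc = "znu"  [A₀.acc ++ "u"]
22. n11.idx = -1  [A₀.idx * 2 - 29]
23. n11.pre = false  [A₀.idx == S.depth]
24. n12.acc = "znuv"  [A.acc ++ "v"]
25. n13.wid = true  [terminal]
26. n14.live = 11  [terminal]
27. n15.lim = false  [terminal]
28. n12.env = 9  [e.live - 2]
29. n16.live = 7  [terminal]
30. n17.key = false  [A.idx == c.live]
31. n17.cnt = -6  [C.env * 2 - 24]
32. n18.live = 30  [terminal]
33. n19.wid = false  [terminal]
34. n20.wid = false  [terminal]
35. n17.idx = false  [false]
36. n17.sig = 2  [E.cnt + c.live - 22]
37. n11.mk = 28  [(if E.idx then A.idx else c.live) + 21]
38. n1.mk = 8  [A₀.idx - 6]
39. n0.depth = 12  [A.mk + 4]
40. n0.off = true  [A.mk > 7]
41. n0.cnt = true  [true]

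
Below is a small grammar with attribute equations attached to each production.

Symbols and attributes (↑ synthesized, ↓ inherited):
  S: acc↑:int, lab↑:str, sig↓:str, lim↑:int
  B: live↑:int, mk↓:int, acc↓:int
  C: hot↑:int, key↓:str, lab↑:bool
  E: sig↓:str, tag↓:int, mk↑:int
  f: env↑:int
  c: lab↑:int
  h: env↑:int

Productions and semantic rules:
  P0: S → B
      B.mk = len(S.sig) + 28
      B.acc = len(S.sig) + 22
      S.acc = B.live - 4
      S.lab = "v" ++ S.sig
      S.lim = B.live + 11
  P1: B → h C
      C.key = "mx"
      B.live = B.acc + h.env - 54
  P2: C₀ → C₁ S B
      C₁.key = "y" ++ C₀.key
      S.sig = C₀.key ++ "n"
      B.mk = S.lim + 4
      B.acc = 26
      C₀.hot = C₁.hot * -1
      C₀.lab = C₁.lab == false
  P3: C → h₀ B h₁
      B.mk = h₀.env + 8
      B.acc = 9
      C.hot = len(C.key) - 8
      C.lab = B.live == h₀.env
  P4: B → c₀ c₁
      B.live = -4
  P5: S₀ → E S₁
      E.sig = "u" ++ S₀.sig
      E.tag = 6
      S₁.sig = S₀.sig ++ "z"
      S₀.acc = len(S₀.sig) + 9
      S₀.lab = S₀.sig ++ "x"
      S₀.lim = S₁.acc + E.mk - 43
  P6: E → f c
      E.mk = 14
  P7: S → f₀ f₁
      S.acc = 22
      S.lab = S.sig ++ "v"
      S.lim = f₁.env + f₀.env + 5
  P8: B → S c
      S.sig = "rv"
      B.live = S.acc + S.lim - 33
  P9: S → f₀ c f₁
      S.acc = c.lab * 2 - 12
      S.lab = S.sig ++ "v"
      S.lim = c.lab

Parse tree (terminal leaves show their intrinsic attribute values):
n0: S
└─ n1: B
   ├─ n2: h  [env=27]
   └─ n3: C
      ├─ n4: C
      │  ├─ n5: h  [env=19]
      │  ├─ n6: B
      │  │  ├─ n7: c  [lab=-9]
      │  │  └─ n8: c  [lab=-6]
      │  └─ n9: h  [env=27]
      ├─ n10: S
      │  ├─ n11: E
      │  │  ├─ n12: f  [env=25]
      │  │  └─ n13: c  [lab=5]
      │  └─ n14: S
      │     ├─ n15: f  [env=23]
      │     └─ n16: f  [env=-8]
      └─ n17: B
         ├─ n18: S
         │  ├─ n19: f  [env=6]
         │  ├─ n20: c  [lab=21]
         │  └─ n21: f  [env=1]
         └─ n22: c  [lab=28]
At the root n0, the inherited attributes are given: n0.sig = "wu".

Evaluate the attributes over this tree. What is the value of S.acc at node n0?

-7

1. n0.sig = "wu"  [given at root]
2. n1.mk = 30  [len(S.sig) + 28]
3. n1.acc = 24  [len(S.sig) + 22]
4. n2.env = 27  [terminal]
5. n3.key = "mx"  ["mx"]
6. n4.key = "ymx"  ["y" ++ C₀.key]
7. n5.env = 19  [terminal]
8. n6.mk = 27  [h₀.env + 8]
9. n6.acc = 9  [9]
10. n7.lab = -9  [terminal]
11. n8.lab = -6  [terminal]
12. n6.live = -4  [-4]
13. n9.env = 27  [terminal]
14. n4.hot = -5  [len(C.key) - 8]
15. n4.lab = false  [B.live == h₀.env]
16. n10.sig = "mxn"  [C₀.key ++ "n"]
17. n11.sig = "umxn"  ["u" ++ S₀.sig]
18. n11.tag = 6  [6]
19. n12.env = 25  [terminal]
20. n13.lab = 5  [terminal]
21. n11.mk = 14  [14]
22. n14.sig = "mxnz"  [S₀.sig ++ "z"]
23. n15.env = 23  [terminal]
24. n16.env = -8  [terminal]
25. n14.acc = 22  [22]
26. n14.lab = "mxnzv"  [S.sig ++ "v"]
27. n14.lim = 20  [f₁.env + f₀.env + 5]
28. n10.acc = 12  [len(S₀.sig) + 9]
29. n10.lab = "mxnx"  [S₀.sig ++ "x"]
30. n10.lim = -7  [S₁.acc + E.mk - 43]
31. n17.mk = -3  [S.lim + 4]
32. n17.acc = 26  [26]
33. n18.sig = "rv"  ["rv"]
34. n19.env = 6  [terminal]
35. n20.lab = 21  [terminal]
36. n21.env = 1  [terminal]
37. n18.acc = 30  [c.lab * 2 - 12]
38. n18.lab = "rvv"  [S.sig ++ "v"]
39. n18.lim = 21  [c.lab]
40. n22.lab = 28  [terminal]
41. n17.live = 18  [S.acc + S.lim - 33]
42. n3.hot = 5  [C₁.hot * -1]
43. n3.lab = true  [C₁.lab == false]
44. n1.live = -3  [B.acc + h.env - 54]
45. n0.acc = -7  [B.live - 4]
46. n0.lab = "vwu"  ["v" ++ S.sig]
47. n0.lim = 8  [B.live + 11]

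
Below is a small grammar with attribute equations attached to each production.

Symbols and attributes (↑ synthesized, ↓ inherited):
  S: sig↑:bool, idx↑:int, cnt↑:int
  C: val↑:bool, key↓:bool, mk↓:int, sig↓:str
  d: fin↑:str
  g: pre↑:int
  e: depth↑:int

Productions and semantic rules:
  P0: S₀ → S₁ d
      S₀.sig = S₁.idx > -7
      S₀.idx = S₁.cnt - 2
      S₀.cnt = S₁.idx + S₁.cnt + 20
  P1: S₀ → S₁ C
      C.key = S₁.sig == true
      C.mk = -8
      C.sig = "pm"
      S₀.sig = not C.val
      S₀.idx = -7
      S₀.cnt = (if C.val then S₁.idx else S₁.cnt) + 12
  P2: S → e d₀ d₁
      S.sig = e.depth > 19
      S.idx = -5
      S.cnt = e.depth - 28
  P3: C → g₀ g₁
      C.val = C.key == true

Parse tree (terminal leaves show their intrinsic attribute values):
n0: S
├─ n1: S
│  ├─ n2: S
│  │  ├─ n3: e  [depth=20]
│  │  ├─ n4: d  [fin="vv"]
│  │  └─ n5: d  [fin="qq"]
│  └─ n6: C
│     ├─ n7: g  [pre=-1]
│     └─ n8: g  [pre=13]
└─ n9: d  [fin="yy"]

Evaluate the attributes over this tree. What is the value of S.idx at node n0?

1. n3.depth = 20  [terminal]
2. n4.fin = "vv"  [terminal]
3. n5.fin = "qq"  [terminal]
4. n2.sig = true  [e.depth > 19]
5. n2.idx = -5  [-5]
6. n2.cnt = -8  [e.depth - 28]
7. n6.key = true  [S₁.sig == true]
8. n6.mk = -8  [-8]
9. n6.sig = "pm"  ["pm"]
10. n7.pre = -1  [terminal]
11. n8.pre = 13  [terminal]
12. n6.val = true  [C.key == true]
13. n1.sig = false  [not C.val]
14. n1.idx = -7  [-7]
15. n1.cnt = 7  [(if C.val then S₁.idx else S₁.cnt) + 12]
16. n9.fin = "yy"  [terminal]
17. n0.sig = false  [S₁.idx > -7]
18. n0.idx = 5  [S₁.cnt - 2]
19. n0.cnt = 20  [S₁.idx + S₁.cnt + 20]

5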